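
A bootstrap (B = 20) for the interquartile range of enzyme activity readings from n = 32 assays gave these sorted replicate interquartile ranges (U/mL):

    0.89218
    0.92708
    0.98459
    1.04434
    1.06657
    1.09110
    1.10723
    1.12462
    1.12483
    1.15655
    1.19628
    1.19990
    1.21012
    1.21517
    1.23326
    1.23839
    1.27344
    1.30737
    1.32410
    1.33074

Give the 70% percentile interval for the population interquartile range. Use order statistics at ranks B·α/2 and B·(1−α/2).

α = 0.30; lower rank = 20 × 0.150 = 3; upper rank = 20 × 0.850 = 17.
The 3rd smallest replicate is 0.98459; the 17th is 1.27344.

(0.98459, 1.27344)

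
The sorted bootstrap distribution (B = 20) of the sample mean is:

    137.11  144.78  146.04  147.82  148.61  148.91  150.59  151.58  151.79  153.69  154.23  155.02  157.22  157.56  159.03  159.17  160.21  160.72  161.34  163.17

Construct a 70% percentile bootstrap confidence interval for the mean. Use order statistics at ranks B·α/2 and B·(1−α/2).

(146.04, 160.21)

α = 0.30; lower rank = 20 × 0.150 = 3; upper rank = 20 × 0.850 = 17.
The 3rd smallest replicate is 146.04; the 17th is 160.21.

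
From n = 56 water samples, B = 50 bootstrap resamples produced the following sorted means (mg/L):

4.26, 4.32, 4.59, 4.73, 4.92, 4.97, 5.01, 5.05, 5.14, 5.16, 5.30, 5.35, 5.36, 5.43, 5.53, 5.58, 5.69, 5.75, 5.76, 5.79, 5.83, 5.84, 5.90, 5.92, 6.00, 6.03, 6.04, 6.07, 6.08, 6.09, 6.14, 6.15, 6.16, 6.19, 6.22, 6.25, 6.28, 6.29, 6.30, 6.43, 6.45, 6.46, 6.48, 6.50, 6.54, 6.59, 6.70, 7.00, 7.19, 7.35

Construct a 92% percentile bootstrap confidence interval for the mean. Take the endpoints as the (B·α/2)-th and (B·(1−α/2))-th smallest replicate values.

(4.32, 7.00)

α = 0.08; lower rank = 50 × 0.040 = 2; upper rank = 50 × 0.960 = 48.
The 2nd smallest replicate is 4.32; the 48th is 7.00.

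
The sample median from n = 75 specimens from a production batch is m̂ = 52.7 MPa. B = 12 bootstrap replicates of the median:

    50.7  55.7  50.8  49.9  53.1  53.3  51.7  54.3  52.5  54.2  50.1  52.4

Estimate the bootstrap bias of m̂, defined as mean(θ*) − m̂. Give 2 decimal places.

mean(θ*) = (50.7 + 55.7 + 50.8 + 49.9 + 53.1 + 53.3 + 51.7 + 54.3 + 52.5 + 54.2 + 50.1 + 52.4) / 12 = 52.392
bias = 52.392 − 52.7

bias = −0.31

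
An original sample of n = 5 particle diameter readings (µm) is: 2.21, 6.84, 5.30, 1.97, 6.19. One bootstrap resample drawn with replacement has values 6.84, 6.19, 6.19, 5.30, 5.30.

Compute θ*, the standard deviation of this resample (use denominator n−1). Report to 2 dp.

θ* = 0.66

Mean = 5.9640; sum of squared deviations = 1.7513
s² = 1.7513 / 4 = 0.4378
s = √0.4378 = 0.66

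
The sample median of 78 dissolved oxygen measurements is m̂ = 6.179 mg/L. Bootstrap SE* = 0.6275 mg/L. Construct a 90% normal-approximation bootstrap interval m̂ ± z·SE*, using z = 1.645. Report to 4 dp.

(5.1468, 7.2112)

Margin = 1.645 × 0.6275 = 1.03224
Interval: 6.179 ± 1.03224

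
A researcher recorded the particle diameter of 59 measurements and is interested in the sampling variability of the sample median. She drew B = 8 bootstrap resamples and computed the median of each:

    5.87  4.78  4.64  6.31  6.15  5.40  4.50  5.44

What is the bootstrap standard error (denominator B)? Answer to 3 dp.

SE* = 0.650

Bootstrap SE is the standard deviation of the 8 replicate medians.
Mean of replicates: (5.87 + 4.78 + 4.64 + 6.31 + 6.15 + 5.40 + 4.50 + 5.44) / 8 = 43.0900 / 8 = 5.3863
Sum of squared deviations: (+0.4837)² + (−0.6063)² + (−0.7463)² + (+0.9237)² + (+0.7637)² + (+0.0137)² + (−0.8863)² + (+0.0537)² = 3.3836
Variance = 3.3836 / 8 = 0.4229
SE* = √0.4229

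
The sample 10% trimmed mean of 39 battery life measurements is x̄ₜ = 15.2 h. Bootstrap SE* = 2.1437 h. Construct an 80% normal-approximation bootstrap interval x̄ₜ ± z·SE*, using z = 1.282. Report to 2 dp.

Margin = 1.282 × 2.1437 = 2.748
Interval: 15.2 ± 2.748

(12.45, 17.95)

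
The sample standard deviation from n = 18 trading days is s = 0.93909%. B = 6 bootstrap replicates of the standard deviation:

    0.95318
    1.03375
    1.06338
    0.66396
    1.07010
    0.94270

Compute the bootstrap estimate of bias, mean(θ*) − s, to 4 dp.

mean(θ*) = (0.95318 + 1.03375 + 1.06338 + 0.66396 + 1.07010 + 0.94270) / 6 = 0.95451
bias = 0.95451 − 0.93909

bias = +0.0154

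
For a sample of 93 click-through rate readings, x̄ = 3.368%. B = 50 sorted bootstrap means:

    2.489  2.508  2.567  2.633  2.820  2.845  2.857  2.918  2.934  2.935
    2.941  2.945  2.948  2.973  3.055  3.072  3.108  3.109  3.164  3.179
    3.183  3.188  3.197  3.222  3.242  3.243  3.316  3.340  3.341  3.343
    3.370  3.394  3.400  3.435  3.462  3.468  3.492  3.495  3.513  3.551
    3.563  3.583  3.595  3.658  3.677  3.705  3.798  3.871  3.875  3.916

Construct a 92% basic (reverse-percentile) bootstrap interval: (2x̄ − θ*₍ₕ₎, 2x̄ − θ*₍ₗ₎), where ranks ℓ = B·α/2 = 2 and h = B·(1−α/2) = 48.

(2.865, 4.228)

Percentile endpoints at ranks 2 and 48: θ*₍2₎ = 2.508, θ*₍48₎ = 3.871.
Basic interval reflects these around x̄:
  lower = 2 × 3.368 − 3.871 = 2.865
  upper = 2 × 3.368 − 2.508 = 4.228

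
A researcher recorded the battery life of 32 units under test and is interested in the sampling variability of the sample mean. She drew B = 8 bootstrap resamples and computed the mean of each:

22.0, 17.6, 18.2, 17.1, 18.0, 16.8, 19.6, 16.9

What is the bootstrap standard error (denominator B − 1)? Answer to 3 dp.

Bootstrap SE is the standard deviation of the 8 replicate means.
Mean of replicates: (22.0 + 17.6 + 18.2 + 17.1 + 18.0 + 16.8 + 19.6 + 16.9) / 8 = 146.2000 / 8 = 18.2750
Sum of squared deviations: (+3.7250)² + (−0.6750)² + (−0.0750)² + (−1.1750)² + (−0.2750)² + (−1.4750)² + (+1.3250)² + (−1.3750)² = 21.6150
Variance = 21.6150 / 7 = 3.0879
SE* = √3.0879

SE* = 1.757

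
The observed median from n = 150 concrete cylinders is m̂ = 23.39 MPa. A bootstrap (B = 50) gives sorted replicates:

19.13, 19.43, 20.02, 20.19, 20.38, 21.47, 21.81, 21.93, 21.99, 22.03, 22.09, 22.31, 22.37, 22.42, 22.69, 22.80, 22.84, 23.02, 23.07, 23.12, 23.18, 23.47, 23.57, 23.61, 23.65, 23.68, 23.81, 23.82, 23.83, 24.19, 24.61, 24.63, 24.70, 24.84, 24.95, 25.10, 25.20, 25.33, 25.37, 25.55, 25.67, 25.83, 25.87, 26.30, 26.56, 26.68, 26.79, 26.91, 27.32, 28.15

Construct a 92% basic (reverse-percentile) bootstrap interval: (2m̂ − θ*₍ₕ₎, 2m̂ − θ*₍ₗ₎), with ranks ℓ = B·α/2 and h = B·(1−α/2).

(19.87, 27.35)

Percentile endpoints at ranks 2 and 48: θ*₍2₎ = 19.43, θ*₍48₎ = 26.91.
Basic interval reflects these around m̂:
  lower = 2 × 23.39 − 26.91 = 19.87
  upper = 2 × 23.39 − 19.43 = 27.35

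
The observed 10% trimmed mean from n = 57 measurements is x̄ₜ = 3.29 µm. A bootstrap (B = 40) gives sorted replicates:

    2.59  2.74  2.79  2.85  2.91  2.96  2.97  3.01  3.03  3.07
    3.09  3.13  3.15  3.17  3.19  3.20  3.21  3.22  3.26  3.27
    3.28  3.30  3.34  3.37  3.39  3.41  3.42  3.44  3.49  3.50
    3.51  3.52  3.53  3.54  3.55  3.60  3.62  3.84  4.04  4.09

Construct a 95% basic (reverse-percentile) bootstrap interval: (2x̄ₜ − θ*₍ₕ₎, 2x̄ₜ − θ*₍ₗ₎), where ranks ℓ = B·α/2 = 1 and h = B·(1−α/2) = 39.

Percentile endpoints at ranks 1 and 39: θ*₍1₎ = 2.59, θ*₍39₎ = 4.04.
Basic interval reflects these around x̄ₜ:
  lower = 2 × 3.29 − 4.04 = 2.54
  upper = 2 × 3.29 − 2.59 = 3.99

(2.54, 3.99)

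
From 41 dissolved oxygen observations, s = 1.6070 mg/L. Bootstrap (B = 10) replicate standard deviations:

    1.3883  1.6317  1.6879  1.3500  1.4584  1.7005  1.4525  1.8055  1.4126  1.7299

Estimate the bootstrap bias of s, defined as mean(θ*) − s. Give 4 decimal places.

bias = −0.0453

mean(θ*) = (1.3883 + 1.6317 + 1.6879 + 1.3500 + 1.4584 + 1.7005 + 1.4525 + 1.8055 + 1.4126 + 1.7299) / 10 = 1.56173
bias = 1.56173 − 1.6070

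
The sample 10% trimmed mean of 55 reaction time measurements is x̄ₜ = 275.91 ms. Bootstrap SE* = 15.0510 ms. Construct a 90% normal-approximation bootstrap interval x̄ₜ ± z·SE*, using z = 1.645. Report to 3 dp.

(251.151, 300.669)

Margin = 1.645 × 15.0510 = 24.7589
Interval: 275.91 ± 24.7589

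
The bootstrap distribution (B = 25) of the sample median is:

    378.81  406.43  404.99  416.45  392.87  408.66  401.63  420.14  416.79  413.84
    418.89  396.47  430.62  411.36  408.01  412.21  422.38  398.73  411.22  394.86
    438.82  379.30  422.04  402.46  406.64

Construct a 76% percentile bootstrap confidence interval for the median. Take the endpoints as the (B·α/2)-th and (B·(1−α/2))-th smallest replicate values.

(392.87, 422.04)

Sorted replicates: 378.81, 379.30, 392.87, 394.86, 396.47, 398.73, 401.63, 402.46, 404.99, 406.43, 406.64, 408.01, 408.66, 411.22, 411.36, 412.21, 413.84, 416.45, 416.79, 418.89, 420.14, 422.04, 422.38, 430.62, 438.82
α = 0.24; lower rank = 25 × 0.120 = 3; upper rank = 25 × 0.880 = 22.
The 3rd smallest replicate is 392.87; the 22nd is 422.04.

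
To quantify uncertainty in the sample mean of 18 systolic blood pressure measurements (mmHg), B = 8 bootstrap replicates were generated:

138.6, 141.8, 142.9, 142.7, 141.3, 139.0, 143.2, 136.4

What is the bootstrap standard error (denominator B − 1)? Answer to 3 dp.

SE* = 2.462

Bootstrap SE is the standard deviation of the 8 replicate means.
Mean of replicates: (138.6 + 141.8 + 142.9 + 142.7 + 141.3 + 139.0 + 143.2 + 136.4) / 8 = 1125.9000 / 8 = 140.7375
Sum of squared deviations: (−2.1375)² + (+1.0625)² + (+2.1625)² + (+1.9625)² + (+0.5625)² + (−1.7375)² + (+2.4625)² + (−4.3375)² = 42.4387
Variance = 42.4387 / 7 = 6.0627
SE* = √6.0627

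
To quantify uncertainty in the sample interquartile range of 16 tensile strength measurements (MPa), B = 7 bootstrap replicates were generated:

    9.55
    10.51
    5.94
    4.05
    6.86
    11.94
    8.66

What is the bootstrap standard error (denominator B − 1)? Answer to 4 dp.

Bootstrap SE is the standard deviation of the 7 replicate interquartile ranges.
Mean of replicates: (9.55 + 10.51 + 5.94 + 4.05 + 6.86 + 11.94 + 8.66) / 7 = 57.51000 / 7 = 8.21571
Sum of squared deviations: (+1.33429)² + (+2.29429)² + (−2.27571)² + (−4.16571)² + (−1.35571)² + (+3.72429)² + (+0.44429)² = 45.48177
Variance = 45.48177 / 6 = 7.58030
SE* = √7.58030

SE* = 2.7532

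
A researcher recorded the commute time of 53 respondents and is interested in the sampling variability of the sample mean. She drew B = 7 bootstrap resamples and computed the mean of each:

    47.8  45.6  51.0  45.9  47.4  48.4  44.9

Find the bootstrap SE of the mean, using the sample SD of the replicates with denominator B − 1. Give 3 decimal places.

Bootstrap SE is the standard deviation of the 7 replicate means.
Mean of replicates: (47.8 + 45.6 + 51.0 + 45.9 + 47.4 + 48.4 + 44.9) / 7 = 331.0000 / 7 = 47.2857
Sum of squared deviations: (+0.5143)² + (−1.6857)² + (+3.7143)² + (−1.3857)² + (+0.1143)² + (+1.1143)² + (−2.3857)² = 25.7686
Variance = 25.7686 / 6 = 4.2948
SE* = √4.2948

SE* = 2.072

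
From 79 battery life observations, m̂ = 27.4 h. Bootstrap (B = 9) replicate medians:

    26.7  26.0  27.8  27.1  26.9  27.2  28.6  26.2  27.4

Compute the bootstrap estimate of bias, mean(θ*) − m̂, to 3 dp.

mean(θ*) = (26.7 + 26.0 + 27.8 + 27.1 + 26.9 + 27.2 + 28.6 + 26.2 + 27.4) / 9 = 27.1000
bias = 27.1000 − 27.4

bias = −0.300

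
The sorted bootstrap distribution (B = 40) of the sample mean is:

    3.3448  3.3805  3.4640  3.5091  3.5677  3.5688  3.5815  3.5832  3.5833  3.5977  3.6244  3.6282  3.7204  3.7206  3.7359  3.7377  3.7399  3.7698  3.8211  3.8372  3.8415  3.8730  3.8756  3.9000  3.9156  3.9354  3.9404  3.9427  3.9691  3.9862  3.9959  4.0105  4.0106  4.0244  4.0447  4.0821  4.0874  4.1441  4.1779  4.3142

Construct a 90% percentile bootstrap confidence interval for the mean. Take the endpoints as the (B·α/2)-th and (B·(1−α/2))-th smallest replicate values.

α = 0.10; lower rank = 40 × 0.050 = 2; upper rank = 40 × 0.950 = 38.
The 2nd smallest replicate is 3.3805; the 38th is 4.1441.

(3.3805, 4.1441)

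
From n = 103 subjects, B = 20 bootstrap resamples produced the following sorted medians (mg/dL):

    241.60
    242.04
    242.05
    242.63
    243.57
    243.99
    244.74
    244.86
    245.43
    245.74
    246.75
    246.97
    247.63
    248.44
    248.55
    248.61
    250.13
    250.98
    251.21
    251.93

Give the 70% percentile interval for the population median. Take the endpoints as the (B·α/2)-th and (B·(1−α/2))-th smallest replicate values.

α = 0.30; lower rank = 20 × 0.150 = 3; upper rank = 20 × 0.850 = 17.
The 3rd smallest replicate is 242.05; the 17th is 250.13.

(242.05, 250.13)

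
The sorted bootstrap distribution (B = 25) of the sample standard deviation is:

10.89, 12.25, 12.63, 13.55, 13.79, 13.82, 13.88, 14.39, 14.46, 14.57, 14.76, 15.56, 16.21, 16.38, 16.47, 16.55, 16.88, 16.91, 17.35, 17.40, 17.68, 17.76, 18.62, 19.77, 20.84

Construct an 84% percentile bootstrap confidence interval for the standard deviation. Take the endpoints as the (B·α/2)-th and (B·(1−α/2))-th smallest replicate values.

α = 0.16; lower rank = 25 × 0.080 = 2; upper rank = 25 × 0.920 = 23.
The 2nd smallest replicate is 12.25; the 23rd is 18.62.

(12.25, 18.62)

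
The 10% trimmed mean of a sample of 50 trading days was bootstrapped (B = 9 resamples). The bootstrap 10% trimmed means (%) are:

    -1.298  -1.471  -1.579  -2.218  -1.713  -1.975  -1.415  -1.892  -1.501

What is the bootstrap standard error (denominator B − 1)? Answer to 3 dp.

Bootstrap SE is the standard deviation of the 9 replicate 10% trimmed means.
Mean of replicates: ((-1.298) + (-1.471) + (-1.579) + (-2.218) + (-1.713) + (-1.975) + (-1.415) + (-1.892) + (-1.501)) / 9 = -15.0620 / 9 = -1.6736
Sum of squared deviations: (+0.3756)² + (+0.2026)² + (+0.0946)² + (−0.5444)² + (−0.0394)² + (−0.3014)² + (+0.2586)² + (−0.2184)² + (+0.1726)² = 0.7242
Variance = 0.7242 / 8 = 0.0905
SE* = √0.0905

SE* = 0.301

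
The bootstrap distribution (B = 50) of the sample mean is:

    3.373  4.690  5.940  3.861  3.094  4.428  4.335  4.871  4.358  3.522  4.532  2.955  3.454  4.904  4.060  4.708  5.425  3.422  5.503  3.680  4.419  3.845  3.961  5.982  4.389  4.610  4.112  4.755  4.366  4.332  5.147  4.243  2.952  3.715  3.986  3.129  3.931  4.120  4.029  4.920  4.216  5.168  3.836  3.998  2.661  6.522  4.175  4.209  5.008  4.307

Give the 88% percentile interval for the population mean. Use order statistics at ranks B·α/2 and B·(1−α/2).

(2.955, 5.503)

Sorted replicates: 2.661, 2.952, 2.955, 3.094, 3.129, 3.373, 3.422, 3.454, 3.522, 3.680, 3.715, 3.836, 3.845, 3.861, 3.931, 3.961, 3.986, 3.998, 4.029, 4.060, 4.112, 4.120, 4.175, 4.209, 4.216, 4.243, 4.307, 4.332, 4.335, 4.358, 4.366, 4.389, 4.419, 4.428, 4.532, 4.610, 4.690, 4.708, 4.755, 4.871, 4.904, 4.920, 5.008, 5.147, 5.168, 5.425, 5.503, 5.940, 5.982, 6.522
α = 0.12; lower rank = 50 × 0.060 = 3; upper rank = 50 × 0.940 = 47.
The 3rd smallest replicate is 2.955; the 47th is 5.503.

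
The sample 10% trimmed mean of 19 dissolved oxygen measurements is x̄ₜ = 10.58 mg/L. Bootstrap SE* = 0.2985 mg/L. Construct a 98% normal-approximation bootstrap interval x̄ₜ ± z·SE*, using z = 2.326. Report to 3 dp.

Margin = 2.326 × 0.2985 = 0.6943
Interval: 10.58 ± 0.6943

(9.886, 11.274)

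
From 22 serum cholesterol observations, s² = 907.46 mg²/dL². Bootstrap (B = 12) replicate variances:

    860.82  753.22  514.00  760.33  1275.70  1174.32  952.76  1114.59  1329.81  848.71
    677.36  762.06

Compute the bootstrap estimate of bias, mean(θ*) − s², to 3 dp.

bias = +11.180

mean(θ*) = (860.82 + 753.22 + 514.00 + 760.33 + 1275.70 + 1174.32 + 952.76 + 1114.59 + 1329.81 + 848.71 + 677.36 + 762.06) / 12 = 918.6400
bias = 918.6400 − 907.46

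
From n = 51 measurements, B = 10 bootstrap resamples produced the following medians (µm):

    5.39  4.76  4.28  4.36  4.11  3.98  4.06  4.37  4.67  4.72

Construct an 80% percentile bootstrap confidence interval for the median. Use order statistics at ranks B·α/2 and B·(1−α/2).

(3.98, 4.76)

Sorted replicates: 3.98, 4.06, 4.11, 4.28, 4.36, 4.37, 4.67, 4.72, 4.76, 5.39
α = 0.20; lower rank = 10 × 0.100 = 1; upper rank = 10 × 0.900 = 9.
The 1st smallest replicate is 3.98; the 9th is 4.76.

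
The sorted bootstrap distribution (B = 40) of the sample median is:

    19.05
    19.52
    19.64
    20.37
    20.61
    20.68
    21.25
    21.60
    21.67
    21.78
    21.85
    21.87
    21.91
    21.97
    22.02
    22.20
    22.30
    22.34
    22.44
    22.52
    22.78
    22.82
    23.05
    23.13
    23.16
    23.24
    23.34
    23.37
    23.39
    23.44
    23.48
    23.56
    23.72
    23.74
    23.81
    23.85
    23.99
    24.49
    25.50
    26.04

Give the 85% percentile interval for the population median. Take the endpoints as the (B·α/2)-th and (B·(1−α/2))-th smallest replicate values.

α = 0.15; lower rank = 40 × 0.075 = 3; upper rank = 40 × 0.925 = 37.
The 3rd smallest replicate is 19.64; the 37th is 23.99.

(19.64, 23.99)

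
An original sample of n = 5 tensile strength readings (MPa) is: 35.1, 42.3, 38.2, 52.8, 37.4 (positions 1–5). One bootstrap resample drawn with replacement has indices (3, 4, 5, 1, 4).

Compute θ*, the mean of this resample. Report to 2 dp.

θ* = 43.26

Resample values: 38.2, 52.8, 37.4, 35.1, 52.8.
Mean = (38.2 + 52.8 + 37.4 + 35.1 + 52.8) / 5 = 216.30 / 5 = 43.26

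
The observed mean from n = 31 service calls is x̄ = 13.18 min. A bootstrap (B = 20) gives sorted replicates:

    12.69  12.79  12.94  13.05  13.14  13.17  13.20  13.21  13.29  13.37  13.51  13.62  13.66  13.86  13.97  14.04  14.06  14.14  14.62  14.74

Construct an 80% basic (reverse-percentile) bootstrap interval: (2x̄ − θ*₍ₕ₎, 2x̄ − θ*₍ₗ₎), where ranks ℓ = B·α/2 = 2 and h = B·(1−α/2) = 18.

(12.22, 13.57)

Percentile endpoints at ranks 2 and 18: θ*₍2₎ = 12.79, θ*₍18₎ = 14.14.
Basic interval reflects these around x̄:
  lower = 2 × 13.18 − 14.14 = 12.22
  upper = 2 × 13.18 − 12.79 = 13.57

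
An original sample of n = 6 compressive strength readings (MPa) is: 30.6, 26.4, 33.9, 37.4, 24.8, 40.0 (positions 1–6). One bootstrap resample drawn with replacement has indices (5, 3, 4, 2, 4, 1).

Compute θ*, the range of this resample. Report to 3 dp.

θ* = 12.600

Resample values: 24.8, 33.9, 37.4, 26.4, 37.4, 30.6.
Range = 37.4 − 24.8 = 12.600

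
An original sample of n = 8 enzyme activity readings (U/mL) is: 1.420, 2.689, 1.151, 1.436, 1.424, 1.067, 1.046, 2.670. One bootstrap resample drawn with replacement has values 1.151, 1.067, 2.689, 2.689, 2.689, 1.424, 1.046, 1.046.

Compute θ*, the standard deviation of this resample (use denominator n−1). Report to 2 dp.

θ* = 0.81

Mean = 1.7251; sum of squared deviations = 4.5630
s² = 4.5630 / 7 = 0.6519
s = √0.6519 = 0.81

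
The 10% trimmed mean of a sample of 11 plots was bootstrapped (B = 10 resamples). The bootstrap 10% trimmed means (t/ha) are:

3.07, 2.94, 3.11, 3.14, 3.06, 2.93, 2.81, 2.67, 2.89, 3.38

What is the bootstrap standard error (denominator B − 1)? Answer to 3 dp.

SE* = 0.197

Bootstrap SE is the standard deviation of the 10 replicate 10% trimmed means.
Mean of replicates: (3.07 + 2.94 + 3.11 + 3.14 + 3.06 + 2.93 + 2.81 + 2.67 + 2.89 + 3.38) / 10 = 30.0000 / 10 = 3.0000
Sum of squared deviations: (+0.0700)² + (−0.0600)² + (+0.1100)² + (+0.1400)² + (+0.0600)² + (−0.0700)² + (−0.1900)² + (−0.3300)² + (−0.1100)² + (+0.3800)² = 0.3502
Variance = 0.3502 / 9 = 0.0389
SE* = √0.0389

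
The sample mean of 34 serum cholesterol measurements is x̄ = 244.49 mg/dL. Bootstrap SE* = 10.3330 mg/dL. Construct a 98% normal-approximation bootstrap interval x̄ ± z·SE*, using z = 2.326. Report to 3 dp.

(220.455, 268.525)

Margin = 2.326 × 10.3330 = 24.0346
Interval: 244.49 ± 24.0346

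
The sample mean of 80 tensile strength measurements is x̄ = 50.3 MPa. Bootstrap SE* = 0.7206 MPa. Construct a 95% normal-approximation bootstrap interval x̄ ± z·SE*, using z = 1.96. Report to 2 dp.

Margin = 1.96 × 0.7206 = 1.412
Interval: 50.3 ± 1.412

(48.89, 51.71)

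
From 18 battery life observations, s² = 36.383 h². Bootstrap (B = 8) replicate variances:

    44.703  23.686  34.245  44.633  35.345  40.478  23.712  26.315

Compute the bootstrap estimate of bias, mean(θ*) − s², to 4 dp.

bias = −2.2434

mean(θ*) = (44.703 + 23.686 + 34.245 + 44.633 + 35.345 + 40.478 + 23.712 + 26.315) / 8 = 34.13963
bias = 34.13963 − 36.383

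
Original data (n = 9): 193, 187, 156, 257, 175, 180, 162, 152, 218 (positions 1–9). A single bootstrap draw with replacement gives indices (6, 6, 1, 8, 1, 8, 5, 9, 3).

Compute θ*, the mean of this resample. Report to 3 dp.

Resample values: 180, 180, 193, 152, 193, 152, 175, 218, 156.
Mean = (180 + 180 + 193 + 152 + 193 + 152 + 175 + 218 + 156) / 9 = 1599.0 / 9 = 177.667

θ* = 177.667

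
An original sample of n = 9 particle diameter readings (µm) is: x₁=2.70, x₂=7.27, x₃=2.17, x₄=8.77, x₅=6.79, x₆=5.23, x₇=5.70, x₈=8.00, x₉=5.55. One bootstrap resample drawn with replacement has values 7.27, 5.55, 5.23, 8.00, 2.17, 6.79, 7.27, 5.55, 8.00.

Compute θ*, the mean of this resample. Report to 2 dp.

θ* = 6.20

Mean = (7.27 + 5.55 + 5.23 + 8.00 + 2.17 + 6.79 + 7.27 + 5.55 + 8.00) / 9 = 55.830 / 9 = 6.20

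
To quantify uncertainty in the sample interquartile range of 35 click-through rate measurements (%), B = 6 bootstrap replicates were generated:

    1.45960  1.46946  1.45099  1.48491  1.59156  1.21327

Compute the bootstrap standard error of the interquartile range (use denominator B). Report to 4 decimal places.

SE* = 0.1137

Bootstrap SE is the standard deviation of the 6 replicate interquartile ranges.
Mean of replicates: (1.45960 + 1.46946 + 1.45099 + 1.48491 + 1.59156 + 1.21327) / 6 = 8.669790 / 6 = 1.444965
Sum of squared deviations: (+0.014635)² + (+0.024495)² + (+0.006025)² + (+0.039945)² + (+0.146595)² + (−0.231695)² = 0.077619
Variance = 0.077619 / 6 = 0.012936
SE* = √0.012936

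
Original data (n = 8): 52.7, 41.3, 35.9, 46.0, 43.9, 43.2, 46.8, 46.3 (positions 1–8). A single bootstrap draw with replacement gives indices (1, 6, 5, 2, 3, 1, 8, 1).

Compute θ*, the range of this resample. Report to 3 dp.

Resample values: 52.7, 43.2, 43.9, 41.3, 35.9, 52.7, 46.3, 52.7.
Range = 52.7 − 35.9 = 16.800

θ* = 16.800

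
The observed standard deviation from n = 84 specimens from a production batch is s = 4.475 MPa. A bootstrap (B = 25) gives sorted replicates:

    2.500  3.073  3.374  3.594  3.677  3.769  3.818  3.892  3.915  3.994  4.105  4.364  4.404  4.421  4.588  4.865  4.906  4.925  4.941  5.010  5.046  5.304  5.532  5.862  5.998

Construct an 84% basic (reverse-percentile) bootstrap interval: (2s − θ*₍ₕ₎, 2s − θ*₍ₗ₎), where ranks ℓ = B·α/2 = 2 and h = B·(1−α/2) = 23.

(3.418, 5.877)

Percentile endpoints at ranks 2 and 23: θ*₍2₎ = 3.073, θ*₍23₎ = 5.532.
Basic interval reflects these around s:
  lower = 2 × 4.475 − 5.532 = 3.418
  upper = 2 × 4.475 − 3.073 = 5.877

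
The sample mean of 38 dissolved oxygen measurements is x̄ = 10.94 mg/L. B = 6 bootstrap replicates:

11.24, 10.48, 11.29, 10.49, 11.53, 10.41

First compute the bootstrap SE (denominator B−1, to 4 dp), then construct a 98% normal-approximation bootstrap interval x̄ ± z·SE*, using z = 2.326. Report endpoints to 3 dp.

(9.777, 12.103)

Mean of replicates = 10.9067; sum of squared deviations = 1.2489; SE* = √(1.2489/5) = 0.4998
Margin = 2.326 × 0.4998 = 1.1625
Interval: 10.94 ± 1.1625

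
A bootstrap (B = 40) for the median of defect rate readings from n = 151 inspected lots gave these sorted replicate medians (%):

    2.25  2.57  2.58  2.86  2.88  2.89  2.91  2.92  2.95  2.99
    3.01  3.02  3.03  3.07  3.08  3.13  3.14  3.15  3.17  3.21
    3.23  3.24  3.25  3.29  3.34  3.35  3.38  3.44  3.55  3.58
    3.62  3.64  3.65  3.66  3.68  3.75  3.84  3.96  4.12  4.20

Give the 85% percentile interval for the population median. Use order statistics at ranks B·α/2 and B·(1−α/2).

α = 0.15; lower rank = 40 × 0.075 = 3; upper rank = 40 × 0.925 = 37.
The 3rd smallest replicate is 2.58; the 37th is 3.84.

(2.58, 3.84)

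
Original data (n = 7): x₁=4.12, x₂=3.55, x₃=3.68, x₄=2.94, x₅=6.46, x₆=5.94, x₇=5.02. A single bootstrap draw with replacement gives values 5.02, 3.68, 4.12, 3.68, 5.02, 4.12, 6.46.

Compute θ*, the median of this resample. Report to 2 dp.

θ* = 4.12

Sorted: 3.68, 3.68, 4.12, 4.12, 5.02, 5.02, 6.46
Median = middle value = 4.12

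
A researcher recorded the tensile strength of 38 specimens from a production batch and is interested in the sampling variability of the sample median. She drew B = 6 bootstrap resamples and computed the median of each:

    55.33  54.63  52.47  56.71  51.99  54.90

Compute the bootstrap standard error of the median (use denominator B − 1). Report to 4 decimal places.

Bootstrap SE is the standard deviation of the 6 replicate medians.
Mean of replicates: (55.33 + 54.63 + 52.47 + 56.71 + 51.99 + 54.90) / 6 = 326.03000 / 6 = 54.33833
Sum of squared deviations: (+0.99167)² + (+0.29167)² + (−1.86833)² + (+2.37167)² + (−2.34833)² + (+0.56167)² = 16.01408
Variance = 16.01408 / 5 = 3.20282
SE* = √3.20282

SE* = 1.7896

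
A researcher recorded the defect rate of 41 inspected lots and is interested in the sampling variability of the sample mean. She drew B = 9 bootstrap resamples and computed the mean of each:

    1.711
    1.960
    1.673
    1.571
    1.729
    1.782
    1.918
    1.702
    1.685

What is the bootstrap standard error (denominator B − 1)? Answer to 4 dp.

SE* = 0.1224

Bootstrap SE is the standard deviation of the 9 replicate means.
Mean of replicates: (1.711 + 1.960 + 1.673 + 1.571 + 1.729 + 1.782 + 1.918 + 1.702 + 1.685) / 9 = 15.73100 / 9 = 1.74789
Sum of squared deviations: (−0.03689)² + (+0.21211)² + (−0.07489)² + (−0.17689)² + (−0.01889)² + (+0.03411)² + (+0.17011)² + (−0.04589)² + (−0.06289)² = 0.11977
Variance = 0.11977 / 8 = 0.01497
SE* = √0.01497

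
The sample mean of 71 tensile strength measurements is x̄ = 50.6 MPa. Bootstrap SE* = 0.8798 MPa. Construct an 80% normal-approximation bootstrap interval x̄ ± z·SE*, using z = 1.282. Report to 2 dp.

Margin = 1.282 × 0.8798 = 1.128
Interval: 50.6 ± 1.128

(49.47, 51.73)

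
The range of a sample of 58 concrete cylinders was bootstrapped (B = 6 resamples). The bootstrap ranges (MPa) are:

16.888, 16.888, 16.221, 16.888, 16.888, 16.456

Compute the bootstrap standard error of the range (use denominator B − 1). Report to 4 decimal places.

Bootstrap SE is the standard deviation of the 6 replicate ranges.
Mean of replicates: (16.888 + 16.888 + 16.221 + 16.888 + 16.888 + 16.456) / 6 = 100.22900 / 6 = 16.70483
Sum of squared deviations: (+0.18317)² + (+0.18317)² + (−0.48383)² + (+0.18317)² + (+0.18317)² + (−0.24883)² = 0.43021
Variance = 0.43021 / 5 = 0.08604
SE* = √0.08604

SE* = 0.2933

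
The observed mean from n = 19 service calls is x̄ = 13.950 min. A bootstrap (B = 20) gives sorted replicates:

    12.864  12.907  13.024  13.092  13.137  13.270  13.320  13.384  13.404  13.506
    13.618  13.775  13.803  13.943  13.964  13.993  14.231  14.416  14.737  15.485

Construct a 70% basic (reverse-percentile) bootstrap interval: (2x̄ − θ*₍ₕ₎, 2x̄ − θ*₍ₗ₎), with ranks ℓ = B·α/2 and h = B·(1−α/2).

(13.669, 14.876)

Percentile endpoints at ranks 3 and 17: θ*₍3₎ = 13.024, θ*₍17₎ = 14.231.
Basic interval reflects these around x̄:
  lower = 2 × 13.950 − 14.231 = 13.669
  upper = 2 × 13.950 − 13.024 = 14.876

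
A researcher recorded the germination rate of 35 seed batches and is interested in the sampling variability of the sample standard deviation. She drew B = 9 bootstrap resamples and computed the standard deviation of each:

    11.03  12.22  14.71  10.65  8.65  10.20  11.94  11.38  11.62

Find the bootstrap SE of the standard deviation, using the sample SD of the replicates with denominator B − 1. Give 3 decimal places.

Bootstrap SE is the standard deviation of the 9 replicate standard deviations.
Mean of replicates: (11.03 + 12.22 + 14.71 + 10.65 + 8.65 + 10.20 + 11.94 + 11.38 + 11.62) / 9 = 102.4000 / 9 = 11.3778
Sum of squared deviations: (−0.3478)² + (+0.8422)² + (+3.3322)² + (−0.7278)² + (−2.7278)² + (−1.1778)² + (+0.5622)² + (+0.0022)² + (+0.2422)² = 21.6664
Variance = 21.6664 / 8 = 2.7083
SE* = √2.7083

SE* = 1.646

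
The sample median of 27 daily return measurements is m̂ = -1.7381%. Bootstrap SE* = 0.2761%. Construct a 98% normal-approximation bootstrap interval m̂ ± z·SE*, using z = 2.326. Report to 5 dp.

Margin = 2.326 × 0.2761 = 0.642209
Interval: -1.7381 ± 0.642209

(-2.38031, -1.09589)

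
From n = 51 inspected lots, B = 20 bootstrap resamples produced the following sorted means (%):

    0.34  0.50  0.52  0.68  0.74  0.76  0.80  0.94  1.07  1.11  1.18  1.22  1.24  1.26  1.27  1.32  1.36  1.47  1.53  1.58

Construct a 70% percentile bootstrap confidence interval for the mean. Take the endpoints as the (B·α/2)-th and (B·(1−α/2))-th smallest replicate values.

α = 0.30; lower rank = 20 × 0.150 = 3; upper rank = 20 × 0.850 = 17.
The 3rd smallest replicate is 0.52; the 17th is 1.36.

(0.52, 1.36)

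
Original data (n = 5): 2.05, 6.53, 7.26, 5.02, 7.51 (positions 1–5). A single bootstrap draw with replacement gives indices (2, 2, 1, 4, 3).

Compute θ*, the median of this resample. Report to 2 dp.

Resample values: 6.53, 6.53, 2.05, 5.02, 7.26.
Sorted: 2.05, 5.02, 6.53, 6.53, 7.26
Median = middle value = 6.53

θ* = 6.53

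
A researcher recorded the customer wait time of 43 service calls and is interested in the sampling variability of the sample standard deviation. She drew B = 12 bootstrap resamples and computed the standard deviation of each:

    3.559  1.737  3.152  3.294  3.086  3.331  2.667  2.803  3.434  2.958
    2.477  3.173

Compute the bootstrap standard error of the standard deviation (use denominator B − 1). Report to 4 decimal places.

SE* = 0.5017

Bootstrap SE is the standard deviation of the 12 replicate standard deviations.
Mean of replicates: (3.559 + 1.737 + 3.152 + 3.294 + 3.086 + 3.331 + 2.667 + 2.803 + 3.434 + 2.958 + 2.477 + 3.173) / 12 = 35.67100 / 12 = 2.97258
Sum of squared deviations: (+0.58642)² + (−1.23558)² + (+0.17942)² + (+0.32142)² + (+0.11342)² + (+0.35842)² + (−0.30558)² + (−0.16958)² + (+0.46142)² + (−0.01458)² + (−0.49558)² + (+0.20042)² = 2.76840
Variance = 2.76840 / 11 = 0.25167
SE* = √0.25167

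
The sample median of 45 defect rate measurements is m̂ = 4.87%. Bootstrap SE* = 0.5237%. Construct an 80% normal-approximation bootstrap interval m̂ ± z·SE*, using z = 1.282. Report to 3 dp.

(4.199, 5.541)

Margin = 1.282 × 0.5237 = 0.6714
Interval: 4.87 ± 0.6714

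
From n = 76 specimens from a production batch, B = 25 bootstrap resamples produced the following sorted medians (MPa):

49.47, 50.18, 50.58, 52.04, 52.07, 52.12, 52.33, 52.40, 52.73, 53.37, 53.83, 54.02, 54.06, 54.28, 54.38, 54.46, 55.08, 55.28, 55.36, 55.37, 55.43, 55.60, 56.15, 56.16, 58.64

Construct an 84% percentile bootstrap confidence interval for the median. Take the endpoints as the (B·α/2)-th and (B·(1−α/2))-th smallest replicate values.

α = 0.16; lower rank = 25 × 0.080 = 2; upper rank = 25 × 0.920 = 23.
The 2nd smallest replicate is 50.18; the 23rd is 56.15.

(50.18, 56.15)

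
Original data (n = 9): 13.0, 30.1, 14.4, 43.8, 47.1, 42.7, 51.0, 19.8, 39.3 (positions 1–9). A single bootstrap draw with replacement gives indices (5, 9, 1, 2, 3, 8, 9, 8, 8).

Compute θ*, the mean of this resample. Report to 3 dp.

Resample values: 47.1, 39.3, 13.0, 30.1, 14.4, 19.8, 39.3, 19.8, 19.8.
Mean = (47.1 + 39.3 + 13.0 + 30.1 + 14.4 + 19.8 + 39.3 + 19.8 + 19.8) / 9 = 242.60 / 9 = 26.956

θ* = 26.956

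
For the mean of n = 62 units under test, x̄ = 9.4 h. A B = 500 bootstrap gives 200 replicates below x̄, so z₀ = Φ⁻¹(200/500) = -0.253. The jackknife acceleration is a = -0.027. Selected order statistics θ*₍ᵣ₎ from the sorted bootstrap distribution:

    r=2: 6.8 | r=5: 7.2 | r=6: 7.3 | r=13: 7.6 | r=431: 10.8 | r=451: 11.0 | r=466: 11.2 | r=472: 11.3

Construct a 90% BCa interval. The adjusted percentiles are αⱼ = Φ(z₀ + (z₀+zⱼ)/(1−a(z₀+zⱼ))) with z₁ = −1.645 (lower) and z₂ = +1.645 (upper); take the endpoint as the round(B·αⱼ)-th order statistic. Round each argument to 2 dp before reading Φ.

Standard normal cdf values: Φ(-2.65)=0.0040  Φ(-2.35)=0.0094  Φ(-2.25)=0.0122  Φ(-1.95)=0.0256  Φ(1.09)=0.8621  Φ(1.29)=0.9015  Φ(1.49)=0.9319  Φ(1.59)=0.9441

Lower: z₀ + z₁ = -0.253 + (-1.645) = -1.898; 1 − a(z₀+z₁) = 1 − (-0.027)(-1.898) = 0.9488; argument = -0.253 + (-1.898)/0.9488 = -2.2535 → -2.25.
α₁ = Φ(-2.25) = 0.0122; rank = round(500 × 0.0122) = 6; θ*₍6₎ = 7.3.
Upper: z₀ + z₂ = 1.392; 1 − a(z₀+z₂) = 1.0376; argument = 1.0886 → 1.09; α₂ = 0.8621; rank = 431; θ*₍431₎ = 10.8.

(7.3, 10.8)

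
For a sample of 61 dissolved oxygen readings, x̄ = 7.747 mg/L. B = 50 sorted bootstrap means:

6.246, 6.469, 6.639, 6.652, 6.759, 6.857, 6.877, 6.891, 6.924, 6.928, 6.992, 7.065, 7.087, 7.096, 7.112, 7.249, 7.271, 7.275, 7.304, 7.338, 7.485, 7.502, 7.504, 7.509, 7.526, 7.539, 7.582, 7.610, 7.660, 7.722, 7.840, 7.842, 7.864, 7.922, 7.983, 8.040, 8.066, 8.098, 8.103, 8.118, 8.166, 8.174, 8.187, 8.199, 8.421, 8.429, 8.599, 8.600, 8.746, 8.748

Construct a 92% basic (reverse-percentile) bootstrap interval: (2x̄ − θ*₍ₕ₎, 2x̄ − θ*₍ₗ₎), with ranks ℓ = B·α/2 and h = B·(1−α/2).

Percentile endpoints at ranks 2 and 48: θ*₍2₎ = 6.469, θ*₍48₎ = 8.600.
Basic interval reflects these around x̄:
  lower = 2 × 7.747 − 8.600 = 6.894
  upper = 2 × 7.747 − 6.469 = 9.025

(6.894, 9.025)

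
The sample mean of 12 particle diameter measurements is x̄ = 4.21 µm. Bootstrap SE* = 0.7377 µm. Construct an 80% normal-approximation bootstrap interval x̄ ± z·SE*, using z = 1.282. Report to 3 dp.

Margin = 1.282 × 0.7377 = 0.9457
Interval: 4.21 ± 0.9457

(3.264, 5.156)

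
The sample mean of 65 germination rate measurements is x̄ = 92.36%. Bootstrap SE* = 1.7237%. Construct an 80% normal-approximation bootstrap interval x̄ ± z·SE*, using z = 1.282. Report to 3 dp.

(90.150, 94.570)

Margin = 1.282 × 1.7237 = 2.2098
Interval: 92.36 ± 2.2098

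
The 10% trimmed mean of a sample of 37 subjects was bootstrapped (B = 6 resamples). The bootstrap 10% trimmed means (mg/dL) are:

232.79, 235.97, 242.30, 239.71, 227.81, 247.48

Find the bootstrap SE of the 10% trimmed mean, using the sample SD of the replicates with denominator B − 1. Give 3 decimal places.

SE* = 7.011

Bootstrap SE is the standard deviation of the 6 replicate 10% trimmed means.
Mean of replicates: (232.79 + 235.97 + 242.30 + 239.71 + 227.81 + 247.48) / 6 = 1426.0600 / 6 = 237.6767
Sum of squared deviations: (−4.8867)² + (−1.7067)² + (+4.6233)² + (+2.0333)² + (−9.8667)² + (+9.8033)² = 245.7583
Variance = 245.7583 / 5 = 49.1517
SE* = √49.1517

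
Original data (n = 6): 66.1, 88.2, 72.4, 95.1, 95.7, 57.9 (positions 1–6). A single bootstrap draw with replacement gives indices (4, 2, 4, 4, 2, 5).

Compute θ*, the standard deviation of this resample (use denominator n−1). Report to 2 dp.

Resample values: 95.1, 88.2, 95.1, 95.1, 88.2, 95.7.
Mean = 92.9000; sum of squared deviations = 66.5400
s² = 66.5400 / 5 = 13.3080
s = √13.3080 = 3.65

θ* = 3.65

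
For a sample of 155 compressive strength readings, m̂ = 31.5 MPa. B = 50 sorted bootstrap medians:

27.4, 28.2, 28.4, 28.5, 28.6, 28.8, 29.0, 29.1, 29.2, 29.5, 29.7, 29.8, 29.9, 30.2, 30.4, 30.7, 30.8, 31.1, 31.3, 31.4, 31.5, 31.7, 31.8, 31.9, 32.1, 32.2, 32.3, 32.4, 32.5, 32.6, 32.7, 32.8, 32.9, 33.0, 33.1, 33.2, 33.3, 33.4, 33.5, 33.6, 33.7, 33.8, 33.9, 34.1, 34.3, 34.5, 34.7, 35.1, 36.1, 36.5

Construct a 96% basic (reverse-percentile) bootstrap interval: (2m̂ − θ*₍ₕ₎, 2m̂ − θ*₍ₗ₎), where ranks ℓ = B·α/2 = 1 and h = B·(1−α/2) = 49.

Percentile endpoints at ranks 1 and 49: θ*₍1₎ = 27.4, θ*₍49₎ = 36.1.
Basic interval reflects these around m̂:
  lower = 2 × 31.5 − 36.1 = 26.9
  upper = 2 × 31.5 − 27.4 = 35.6

(26.9, 35.6)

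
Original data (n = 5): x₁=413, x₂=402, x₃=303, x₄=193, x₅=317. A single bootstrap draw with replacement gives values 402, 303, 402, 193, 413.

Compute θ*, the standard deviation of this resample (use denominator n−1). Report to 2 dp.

θ* = 94.82

Mean = 342.6000; sum of squared deviations = 35961.2000
s² = 35961.2000 / 4 = 8990.3000
s = √8990.3000 = 94.82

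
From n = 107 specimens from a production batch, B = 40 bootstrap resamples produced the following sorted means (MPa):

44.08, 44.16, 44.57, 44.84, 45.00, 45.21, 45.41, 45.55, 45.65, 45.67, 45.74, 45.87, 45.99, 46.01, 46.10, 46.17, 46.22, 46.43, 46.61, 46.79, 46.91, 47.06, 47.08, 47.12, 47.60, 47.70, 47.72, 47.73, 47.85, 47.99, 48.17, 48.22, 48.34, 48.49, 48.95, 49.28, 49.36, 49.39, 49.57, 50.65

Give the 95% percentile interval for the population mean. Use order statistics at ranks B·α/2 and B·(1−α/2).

(44.08, 49.57)

α = 0.05; lower rank = 40 × 0.025 = 1; upper rank = 40 × 0.975 = 39.
The 1st smallest replicate is 44.08; the 39th is 49.57.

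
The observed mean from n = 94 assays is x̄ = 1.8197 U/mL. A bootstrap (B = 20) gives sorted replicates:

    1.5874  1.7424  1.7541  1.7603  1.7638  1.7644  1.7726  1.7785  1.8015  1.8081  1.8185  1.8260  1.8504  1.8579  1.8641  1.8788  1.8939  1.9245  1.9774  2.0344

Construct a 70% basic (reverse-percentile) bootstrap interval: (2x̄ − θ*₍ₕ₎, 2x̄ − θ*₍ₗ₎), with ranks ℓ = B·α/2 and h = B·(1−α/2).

Percentile endpoints at ranks 3 and 17: θ*₍3₎ = 1.7541, θ*₍17₎ = 1.8939.
Basic interval reflects these around x̄:
  lower = 2 × 1.8197 − 1.8939 = 1.7455
  upper = 2 × 1.8197 − 1.7541 = 1.8853

(1.7455, 1.8853)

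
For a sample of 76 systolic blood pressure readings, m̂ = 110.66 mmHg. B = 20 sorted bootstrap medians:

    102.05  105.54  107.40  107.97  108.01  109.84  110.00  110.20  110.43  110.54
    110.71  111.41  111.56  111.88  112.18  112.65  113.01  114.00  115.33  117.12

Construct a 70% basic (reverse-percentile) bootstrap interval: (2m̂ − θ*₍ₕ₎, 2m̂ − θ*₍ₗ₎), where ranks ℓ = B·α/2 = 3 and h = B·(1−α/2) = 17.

(108.31, 113.92)

Percentile endpoints at ranks 3 and 17: θ*₍3₎ = 107.40, θ*₍17₎ = 113.01.
Basic interval reflects these around m̂:
  lower = 2 × 110.66 − 113.01 = 108.31
  upper = 2 × 110.66 − 107.40 = 113.92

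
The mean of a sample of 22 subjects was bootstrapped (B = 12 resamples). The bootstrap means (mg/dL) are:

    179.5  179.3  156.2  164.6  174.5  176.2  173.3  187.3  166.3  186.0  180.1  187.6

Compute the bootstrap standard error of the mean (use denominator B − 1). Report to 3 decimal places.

SE* = 9.666

Bootstrap SE is the standard deviation of the 12 replicate means.
Mean of replicates: (179.5 + 179.3 + 156.2 + 164.6 + 174.5 + 176.2 + 173.3 + 187.3 + 166.3 + 186.0 + 180.1 + 187.6) / 12 = 2110.9000 / 12 = 175.9083
Sum of squared deviations: (+3.5917)² + (+3.3917)² + (−19.7083)² + (−11.3083)² + (−1.4083)² + (+0.2917)² + (−2.6083)² + (+11.3917)² + (−9.6083)² + (+10.0917)² + (+4.1917)² + (+11.6917)² = 1027.7692
Variance = 1027.7692 / 11 = 93.4336
SE* = √93.4336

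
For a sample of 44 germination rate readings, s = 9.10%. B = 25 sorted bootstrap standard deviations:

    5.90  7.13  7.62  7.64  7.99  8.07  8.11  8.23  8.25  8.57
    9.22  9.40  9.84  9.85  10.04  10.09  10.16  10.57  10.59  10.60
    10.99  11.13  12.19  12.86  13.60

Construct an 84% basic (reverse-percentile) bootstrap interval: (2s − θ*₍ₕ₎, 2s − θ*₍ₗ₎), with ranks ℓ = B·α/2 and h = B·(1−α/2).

Percentile endpoints at ranks 2 and 23: θ*₍2₎ = 7.13, θ*₍23₎ = 12.19.
Basic interval reflects these around s:
  lower = 2 × 9.10 − 12.19 = 6.01
  upper = 2 × 9.10 − 7.13 = 11.07

(6.01, 11.07)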